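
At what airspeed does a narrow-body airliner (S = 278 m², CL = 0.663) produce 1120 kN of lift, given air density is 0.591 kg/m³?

v = 143 m/s

L = ½ρv²S·CL ⇒ v = √(2L/(ρ·S·CL))
v = √(2 × 1.12×10^6 / (0.591 × 278 × 0.663)) = √20560 = 143 m/s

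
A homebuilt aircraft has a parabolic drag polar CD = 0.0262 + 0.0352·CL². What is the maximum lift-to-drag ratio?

(L/D)max = 16.5

For CD = CD0 + K·CL², (L/D)max occurs at CL* = √(CD0/K) and equals 1/(2√(K·CD0)).
(L/D)max = 1/(2√(0.0352 × 0.0262)) = 1/(2 × 0.03037) = 16.5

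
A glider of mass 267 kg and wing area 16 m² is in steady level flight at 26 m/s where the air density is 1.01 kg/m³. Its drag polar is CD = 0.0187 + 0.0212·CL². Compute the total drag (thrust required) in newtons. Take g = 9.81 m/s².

Level flight ⇒ L = W = m·g = 267 × 9.81 = 2619.3 N.
q = ½ρv² = ½ × 1.01 × 26² = 341.4 Pa.
CL = W/(q·S) = 2619.3 / (341.4 × 16) = 0.4795.
CD = 0.0187 + 0.0212 × 0.4795² = 0.02358.
D = q·S·CD = 341.4 × 16 × 0.02358 = 128.8 N

D = 129 N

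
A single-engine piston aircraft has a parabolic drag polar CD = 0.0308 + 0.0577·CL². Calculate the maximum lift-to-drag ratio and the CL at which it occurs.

For CD = CD0 + K·CL², (L/D)max occurs at CL* = √(CD0/K) and equals 1/(2√(K·CD0)).
(L/D)max = 1/(2√(0.0577 × 0.0308)) = 1/(2 × 0.04216) = 11.9
CL* = √(0.0308/0.0577) = 0.731

(L/D)max = 11.9, at CL = 0.731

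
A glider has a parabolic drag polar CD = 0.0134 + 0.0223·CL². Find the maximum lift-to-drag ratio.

For CD = CD0 + K·CL², (L/D)max occurs at CL* = √(CD0/K) and equals 1/(2√(K·CD0)).
(L/D)max = 1/(2√(0.0223 × 0.0134)) = 1/(2 × 0.01729) = 28.9

(L/D)max = 28.9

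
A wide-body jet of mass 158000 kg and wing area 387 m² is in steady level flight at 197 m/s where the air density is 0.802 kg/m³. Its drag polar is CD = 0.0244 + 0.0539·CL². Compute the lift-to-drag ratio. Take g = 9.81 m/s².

L/D = 9.2

Level flight ⇒ L = W = m·g = 158000 × 9.81 = 1.55×10^6 N.
Dynamic pressure q = 0.5 × 0.802 × 197² = 15560 Pa.
CL = W/(q·S) = 1.55×10^6 / (15560 × 387) = 0.2574.
CD = 0.0244 + 0.0539 × 0.2574² = 0.02797.
L/D = CL/CD = 0.2574 / 0.02797 = 9.2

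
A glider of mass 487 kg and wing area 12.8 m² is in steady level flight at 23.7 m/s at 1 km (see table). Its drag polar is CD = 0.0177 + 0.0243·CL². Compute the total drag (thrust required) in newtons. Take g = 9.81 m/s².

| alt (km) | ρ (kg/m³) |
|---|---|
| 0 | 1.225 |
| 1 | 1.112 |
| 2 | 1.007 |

At 1 km, from the table: ρ = 1.112 kg/m³.
Level flight ⇒ L = W = m·g = 487 × 9.81 = 4777.5 N.
q = ½ρv² = ½ × 1.112 × 23.7² = 312.3 Pa.
CL = W/(q·S) = 4777.5 / (312.3 × 12.8) = 1.195.
CD = 0.0177 + 0.0243 × 1.195² = 0.05241.
D = q·S·CD = 312.3 × 12.8 × 0.05241 = 209.5 N

D = 210 N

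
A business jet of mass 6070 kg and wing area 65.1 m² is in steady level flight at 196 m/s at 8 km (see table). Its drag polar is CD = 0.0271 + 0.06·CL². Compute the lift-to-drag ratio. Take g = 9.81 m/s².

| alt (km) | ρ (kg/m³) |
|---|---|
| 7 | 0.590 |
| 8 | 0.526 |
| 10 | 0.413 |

At 8 km, from the table: ρ = 0.526 kg/m³.
Level flight ⇒ L = W = m·g = 6070 × 9.81 = 59547 N.
Dynamic pressure q = 0.5 × 0.526 × 196² = 10100 Pa.
CL = 2W/(ρv²S) = 2×59547/(0.526×196²×65.1) = 0.09053.
CD = 0.0271 + 0.06 × 0.09053² = 0.02759.
L/D = CL/CD = 0.09053 / 0.02759 = 3.28

L/D = 3.28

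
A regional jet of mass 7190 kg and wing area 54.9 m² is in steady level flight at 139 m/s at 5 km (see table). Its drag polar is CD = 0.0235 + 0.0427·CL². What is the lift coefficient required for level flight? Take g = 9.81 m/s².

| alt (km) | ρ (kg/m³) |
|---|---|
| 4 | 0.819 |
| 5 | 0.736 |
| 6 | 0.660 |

CL = 0.181

At 5 km, from the table: ρ = 0.736 kg/m³.
Level flight ⇒ L = W = m·g = 7190 × 9.81 = 70534 N.
q = ½ρv² = ½ × 0.736 × 139² = 7110 Pa.
Required CL = L/(qS) = 70534/(7110·54.9) = 0.1807.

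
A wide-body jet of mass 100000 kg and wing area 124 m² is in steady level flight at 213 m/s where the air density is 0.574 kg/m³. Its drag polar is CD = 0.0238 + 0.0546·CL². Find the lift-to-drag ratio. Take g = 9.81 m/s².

Weight W = mg = 100000 × 9.81 = 9.81×10^5 N; in level flight L = W.
Dynamic pressure q = 0.5 × 0.574 × 213² = 13020 Pa.
CL = W/(q·S) = 9.81×10^5 / (13020 × 124) = 0.6076.
CD = 0.0238 + 0.0546 × 0.6076² = 0.04396.
L/D = CL/CD = 0.6076 / 0.04396 = 13.8

L/D = 13.8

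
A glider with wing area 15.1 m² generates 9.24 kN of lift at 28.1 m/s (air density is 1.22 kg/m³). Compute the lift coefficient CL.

CL = 1.27

From L = ½ρv²S·CL, rearranging gives CL = 2L/(ρv²S).
CL = 2 × 9240 / (1.22 × 28.1² × 15.1) = 1.27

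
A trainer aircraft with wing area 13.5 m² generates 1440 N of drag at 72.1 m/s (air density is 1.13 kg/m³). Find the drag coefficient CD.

CD = 0.0363

From D = ½ρv²S·CD, rearranging gives CD = 2D/(ρv²S).
CD = 2 × 1440 / (1.13 × 72.1² × 13.5) = 0.0363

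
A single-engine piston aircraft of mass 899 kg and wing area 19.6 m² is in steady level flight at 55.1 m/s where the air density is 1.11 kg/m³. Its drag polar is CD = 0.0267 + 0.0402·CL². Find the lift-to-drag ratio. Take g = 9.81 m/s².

Level flight ⇒ L = W = m·g = 899 × 9.81 = 8819.2 N.
Dynamic pressure q = 0.5 × 1.11 × 55.1² = 1685 Pa.
Required CL = L/(qS) = 8819.2/(1685·19.6) = 0.267.
CD = 0.0267 + 0.0402 × 0.267² = 0.02957.
L/D = CL/CD = 0.267 / 0.02957 = 9.03

L/D = 9.03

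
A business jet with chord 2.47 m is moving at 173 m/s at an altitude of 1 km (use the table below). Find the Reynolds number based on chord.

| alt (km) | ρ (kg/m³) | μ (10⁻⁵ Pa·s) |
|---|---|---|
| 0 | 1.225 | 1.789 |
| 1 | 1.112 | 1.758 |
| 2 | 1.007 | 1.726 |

Re = 2.7×10^7

At 1 km, from the table: ρ = 1.112 kg/m³, μ = 1.758×10⁻⁵ Pa·s.
Re = ρ·v·c/μ = 1.112 × 173 × 2.47 / (1.758×10⁻⁵) = 2.7×10^7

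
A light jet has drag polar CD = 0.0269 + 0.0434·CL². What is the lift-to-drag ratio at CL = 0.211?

CD = 0.0269 + 0.0434 × 0.211² = 0.02883
L/D = CL/CD = 0.211 / 0.02883 = 7.32

L/D = 7.32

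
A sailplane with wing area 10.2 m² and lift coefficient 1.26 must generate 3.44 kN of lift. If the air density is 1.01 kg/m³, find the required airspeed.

v = 23 m/s

L = ½ρv²S·CL ⇒ v = √(2L/(ρ·S·CL))
v = √(2 × 3440 / (1.01 × 10.2 × 1.26)) = √530 = 23 m/s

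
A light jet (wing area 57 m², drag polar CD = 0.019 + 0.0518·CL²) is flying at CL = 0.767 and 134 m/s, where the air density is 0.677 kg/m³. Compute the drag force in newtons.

D = 17100 N

CD = 0.019 + 0.0518 × 0.767² = 0.04947
D = ½ρv²S·CD = ½ × 0.677 × 134² × 57 × 0.04947 = 17100 N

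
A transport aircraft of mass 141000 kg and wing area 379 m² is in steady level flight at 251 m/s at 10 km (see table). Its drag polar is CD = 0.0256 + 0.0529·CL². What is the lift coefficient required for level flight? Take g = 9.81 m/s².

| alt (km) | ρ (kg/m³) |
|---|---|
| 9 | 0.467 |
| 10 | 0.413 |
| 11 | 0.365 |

At 10 km, from the table: ρ = 0.413 kg/m³.
Weight W = mg = 141000 × 9.81 = 1.3832×10^6 N; in level flight L = W.
Dynamic pressure q = 0.5 × 0.413 × 251² = 13010 Pa.
CL = 2W/(ρv²S) = 2×1.3832×10^6/(0.413×251²×379) = 0.2805.

CL = 0.281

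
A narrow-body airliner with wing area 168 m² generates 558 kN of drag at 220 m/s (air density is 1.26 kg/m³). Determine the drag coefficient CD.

From D = ½ρv²S·CD, rearranging gives CD = 2D/(ρv²S).
CD = 2 × 5.58×10^5 / (1.26 × 220² × 168) = 0.109

CD = 0.109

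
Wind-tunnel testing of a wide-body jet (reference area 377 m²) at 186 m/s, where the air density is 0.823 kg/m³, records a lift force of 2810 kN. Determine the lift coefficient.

From L = ½ρv²S·CL, rearranging gives CL = 2L/(ρv²S).
CL = 2 × 2.81×10^6 / (0.823 × 186² × 377) = 0.524

CL = 0.524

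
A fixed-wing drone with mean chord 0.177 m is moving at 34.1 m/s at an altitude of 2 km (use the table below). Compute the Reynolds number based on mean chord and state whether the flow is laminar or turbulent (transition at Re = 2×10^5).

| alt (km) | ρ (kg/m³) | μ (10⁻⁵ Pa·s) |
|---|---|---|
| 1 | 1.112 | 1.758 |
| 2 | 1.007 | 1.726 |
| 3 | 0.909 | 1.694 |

Re = 3.52×10^5 (turbulent)

At 2 km, from the table: ρ = 1.007 kg/m³, μ = 1.726×10⁻⁵ Pa·s.
Re = ρ·v·c/μ = 1.007 × 34.1 × 0.177 / (1.726×10⁻⁵) = 3.52×10^5
Since 3.52×10^5 > 2×10^5, the flow is turbulent.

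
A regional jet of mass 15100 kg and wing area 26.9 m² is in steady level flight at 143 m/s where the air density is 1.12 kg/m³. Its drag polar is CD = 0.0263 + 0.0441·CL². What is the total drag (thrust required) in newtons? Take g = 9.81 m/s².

D = 11200 N

Weight W = mg = 15100 × 9.81 = 1.4813×10^5 N; in level flight L = W.
Dynamic pressure q = 0.5 × 1.12 × 143² = 11450 Pa.
CL = W/(q·S) = 1.4813×10^5 / (11450 × 26.9) = 0.4809.
CD = 0.0263 + 0.0441 × 0.4809² = 0.0365.
D = q·S·CD = 11450 × 26.9 × 0.0365 = 11240 N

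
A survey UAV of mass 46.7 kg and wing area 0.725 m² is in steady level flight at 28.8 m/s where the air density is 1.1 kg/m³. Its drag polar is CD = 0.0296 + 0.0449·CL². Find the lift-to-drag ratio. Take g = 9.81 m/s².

L/D = 12

Level flight ⇒ L = W = m·g = 46.7 × 9.81 = 458.13 N.
Dynamic pressure q = 0.5 × 1.1 × 28.8² = 456.2 Pa.
CL = 2W/(ρv²S) = 2×458.13/(1.1×28.8²×0.725) = 1.385.
CD = 0.0296 + 0.0449 × 1.385² = 0.1157.
L/D = CL/CD = 1.385 / 0.1157 = 12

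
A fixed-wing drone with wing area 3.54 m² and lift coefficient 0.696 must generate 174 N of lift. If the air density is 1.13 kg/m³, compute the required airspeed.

L = ½ρv²S·CL ⇒ v = √(2L/(ρ·S·CL))
v = √(2 × 174 / (1.13 × 3.54 × 0.696)) = √125 = 11.2 m/s

v = 11.2 m/s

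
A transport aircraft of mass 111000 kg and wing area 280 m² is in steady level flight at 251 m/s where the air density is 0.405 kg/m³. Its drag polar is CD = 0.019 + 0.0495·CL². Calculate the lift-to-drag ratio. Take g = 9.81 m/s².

In steady level flight, lift balances weight: W = mg = 111000 × 9.81 = 1.0889×10^6 N.
q = ½ρv² = ½ × 0.405 × 251² = 12760 Pa.
Required CL = L/(qS) = 1.0889×10^6/(12760·280) = 0.3048.
CD = 0.019 + 0.0495 × 0.3048² = 0.0236.
L/D = CL/CD = 0.3048 / 0.0236 = 12.9

L/D = 12.9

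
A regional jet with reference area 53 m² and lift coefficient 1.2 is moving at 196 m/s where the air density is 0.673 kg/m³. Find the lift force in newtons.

L = 8.22×10^5 N

L = ½ρv²S·CL = ½ × 0.673 × 196² × 53 × 1.2 = 8.22×10^5 N ≈ 822 kN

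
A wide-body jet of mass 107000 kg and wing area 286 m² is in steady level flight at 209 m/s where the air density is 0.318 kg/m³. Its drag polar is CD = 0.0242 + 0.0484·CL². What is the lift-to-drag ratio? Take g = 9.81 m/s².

L/D = 14

In steady level flight, lift balances weight: W = mg = 107000 × 9.81 = 1.0497×10^6 N.
q = ½ρv² = ½ × 0.318 × 209² = 6945 Pa.
CL = W/(q·S) = 1.0497×10^6 / (6945 × 286) = 0.5284.
CD = 0.0242 + 0.0484 × 0.5284² = 0.03772.
L/D = CL/CD = 0.5284 / 0.03772 = 14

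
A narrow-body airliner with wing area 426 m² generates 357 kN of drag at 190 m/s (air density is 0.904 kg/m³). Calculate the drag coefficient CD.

From D = ½ρv²S·CD, rearranging gives CD = 2D/(ρv²S).
CD = 2 × 3.57×10^5 / (0.904 × 190² × 426) = 0.0514

CD = 0.0514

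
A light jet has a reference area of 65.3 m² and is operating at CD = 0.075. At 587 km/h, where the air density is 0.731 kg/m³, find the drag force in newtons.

Convert speed: v = 587 km/h ÷ 3.6 = 163.1 m/s.
D = ½ρv²S·CD = ½ × 0.731 × 163.1² × 65.3 × 0.075 = 47600 N ≈ 47.6 kN

D = 47600 N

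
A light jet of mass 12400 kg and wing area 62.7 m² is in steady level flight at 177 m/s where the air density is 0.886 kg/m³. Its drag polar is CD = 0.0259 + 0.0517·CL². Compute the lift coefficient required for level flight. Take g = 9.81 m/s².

CL = 0.14

In steady level flight, lift balances weight: W = mg = 12400 × 9.81 = 1.2164×10^5 N.
Dynamic pressure q = 0.5 × 0.886 × 177² = 13880 Pa.
CL = W/(q·S) = 1.2164×10^5 / (13880 × 62.7) = 0.1398.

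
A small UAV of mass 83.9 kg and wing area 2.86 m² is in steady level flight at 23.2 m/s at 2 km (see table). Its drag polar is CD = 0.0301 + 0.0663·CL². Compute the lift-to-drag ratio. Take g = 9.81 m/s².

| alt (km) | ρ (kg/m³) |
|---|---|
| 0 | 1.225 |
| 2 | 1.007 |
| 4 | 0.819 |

At 2 km, from the table: ρ = 1.007 kg/m³.
In steady level flight, lift balances weight: W = mg = 83.9 × 9.81 = 823.06 N.
q = ½ρv² = ½ × 1.007 × 23.2² = 271 Pa.
CL = W/(q·S) = 823.06 / (271 × 2.86) = 1.062.
CD = 0.0301 + 0.0663 × 1.062² = 0.1049.
L/D = CL/CD = 1.062 / 0.1049 = 10.1

L/D = 10.1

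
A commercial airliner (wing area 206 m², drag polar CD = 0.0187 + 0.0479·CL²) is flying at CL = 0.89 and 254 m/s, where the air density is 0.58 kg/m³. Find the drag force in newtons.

D = 2.18×10^5 N

CD = 0.0187 + 0.0479 × 0.89² = 0.05664
D = ½ρv²S·CD = ½ × 0.58 × 254² × 206 × 0.05664 = 2.18×10^5 N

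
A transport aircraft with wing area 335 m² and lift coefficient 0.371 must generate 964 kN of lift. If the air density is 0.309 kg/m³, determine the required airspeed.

v = 224 m/s

L = ½ρv²S·CL ⇒ v = √(2L/(ρ·S·CL))
v = √(2 × 9.64×10^5 / (0.309 × 335 × 0.371)) = √50200 = 224 m/s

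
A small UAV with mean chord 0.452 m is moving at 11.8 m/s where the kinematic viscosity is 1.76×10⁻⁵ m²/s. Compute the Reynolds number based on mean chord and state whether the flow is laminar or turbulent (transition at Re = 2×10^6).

Re = v·c/ν = 11.8 × 0.452 / (1.76×10⁻⁵) = 3.03×10^5
Since 3.03×10^5 < 2×10^6, the flow is laminar.

Re = 3.03×10^5 (laminar)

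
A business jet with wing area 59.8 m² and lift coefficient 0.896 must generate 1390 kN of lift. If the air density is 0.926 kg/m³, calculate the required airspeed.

L = ½ρv²S·CL ⇒ v = √(2L/(ρ·S·CL))
v = √(2 × 1.39×10^6 / (0.926 × 59.8 × 0.896)) = √56030 = 237 m/s

v = 237 m/s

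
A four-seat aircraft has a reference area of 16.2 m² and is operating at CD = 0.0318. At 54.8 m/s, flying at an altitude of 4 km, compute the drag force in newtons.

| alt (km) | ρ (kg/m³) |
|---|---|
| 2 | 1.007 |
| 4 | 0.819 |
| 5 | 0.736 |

At 4 km, from the table: ρ = 0.819 kg/m³.
D = ½ρv²S·CD = ½ × 0.819 × 54.8² × 16.2 × 0.0318 = 634 N

D = 634 N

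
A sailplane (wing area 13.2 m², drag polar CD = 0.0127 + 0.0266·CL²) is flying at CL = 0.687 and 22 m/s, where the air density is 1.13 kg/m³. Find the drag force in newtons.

D = 91.2 N

CD = 0.0127 + 0.0266 × 0.687² = 0.02525
D = ½ρv²S·CD = ½ × 1.13 × 22² × 13.2 × 0.02525 = 91.2 N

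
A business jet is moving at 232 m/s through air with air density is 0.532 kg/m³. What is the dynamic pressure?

q = ½ρv² = ½ × 0.532 × 232² = 14300 Pa

q = 14300 Pa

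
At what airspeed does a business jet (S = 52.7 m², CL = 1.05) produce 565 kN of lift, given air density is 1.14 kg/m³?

v = 134 m/s

L = ½ρv²S·CL ⇒ v = √(2L/(ρ·S·CL))
v = √(2 × 5.65×10^5 / (1.14 × 52.7 × 1.05)) = √17910 = 134 m/s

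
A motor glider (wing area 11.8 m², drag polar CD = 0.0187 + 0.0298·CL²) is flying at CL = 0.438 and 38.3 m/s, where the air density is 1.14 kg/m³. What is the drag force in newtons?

D = 241 N

CD = 0.0187 + 0.0298 × 0.438² = 0.02442
D = ½ρv²S·CD = ½ × 1.14 × 38.3² × 11.8 × 0.02442 = 241 N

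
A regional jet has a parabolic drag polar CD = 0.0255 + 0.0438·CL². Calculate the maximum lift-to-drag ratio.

For CD = CD0 + K·CL², (L/D)max occurs at CL* = √(CD0/K) and equals 1/(2√(K·CD0)).
(L/D)max = 1/(2√(0.0438 × 0.0255)) = 1/(2 × 0.03342) = 15

(L/D)max = 15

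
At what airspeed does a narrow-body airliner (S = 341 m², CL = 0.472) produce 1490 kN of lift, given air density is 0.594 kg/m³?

L = ½ρv²S·CL ⇒ v = √(2L/(ρ·S·CL))
v = √(2 × 1.49×10^6 / (0.594 × 341 × 0.472)) = √31170 = 177 m/s

v = 177 m/s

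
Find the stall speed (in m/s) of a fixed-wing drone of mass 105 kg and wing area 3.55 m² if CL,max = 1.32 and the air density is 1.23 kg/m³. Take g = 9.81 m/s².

Stall occurs when L = W at CL,max. W = mg = 105 × 9.81 = 1030 N.
From L = ½ρV²S·CL,max = W: V_stall = √(2W/(ρSCL,max)) = √(2·1030/(1.23·3.55·1.32))
V_stall = √357.4 = 18.9 m/s

V_stall = 18.9 m/s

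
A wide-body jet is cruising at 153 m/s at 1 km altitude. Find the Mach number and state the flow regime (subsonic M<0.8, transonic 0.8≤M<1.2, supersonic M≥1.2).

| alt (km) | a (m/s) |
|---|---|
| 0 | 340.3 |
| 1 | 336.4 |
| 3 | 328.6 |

At 1 km, from the table: a = 336.4 m/s.
M = v/a = 153 / 336.4 = 0.455
M = 0.455 → subsonic.

M = 0.455 (subsonic)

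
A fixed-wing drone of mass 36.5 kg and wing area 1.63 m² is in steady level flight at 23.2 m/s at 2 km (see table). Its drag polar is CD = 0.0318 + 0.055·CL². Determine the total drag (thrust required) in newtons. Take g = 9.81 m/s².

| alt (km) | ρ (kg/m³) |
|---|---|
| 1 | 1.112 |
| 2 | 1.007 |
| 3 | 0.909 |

At 2 km, from the table: ρ = 1.007 kg/m³.
Weight W = mg = 36.5 × 9.81 = 358.06 N; in level flight L = W.
Dynamic pressure q = 0.5 × 1.007 × 23.2² = 271 Pa.
CL = W/(q·S) = 358.06 / (271 × 1.63) = 0.8106.
CD = 0.0318 + 0.055 × 0.8106² = 0.06794.
D = q·S·CD = 271 × 1.63 × 0.06794 = 30.01 N

D = 30 N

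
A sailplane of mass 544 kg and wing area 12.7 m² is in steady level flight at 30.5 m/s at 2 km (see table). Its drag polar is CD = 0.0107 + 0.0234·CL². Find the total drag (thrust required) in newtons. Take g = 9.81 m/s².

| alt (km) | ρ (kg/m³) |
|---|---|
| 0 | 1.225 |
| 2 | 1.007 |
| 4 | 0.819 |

At 2 km, from the table: ρ = 1.007 kg/m³.
Weight W = mg = 544 × 9.81 = 5336.6 N; in level flight L = W.
Dynamic pressure q = 0.5 × 1.007 × 30.5² = 468.4 Pa.
CL = W/(q·S) = 5336.6 / (468.4 × 12.7) = 0.8971.
CD = 0.0107 + 0.0234 × 0.8971² = 0.02953.
D = q·S·CD = 468.4 × 12.7 × 0.02953 = 175.7 N

D = 176 N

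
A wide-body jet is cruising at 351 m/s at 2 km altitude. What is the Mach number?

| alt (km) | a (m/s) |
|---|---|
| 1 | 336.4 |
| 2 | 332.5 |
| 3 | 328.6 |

At 2 km, from the table: a = 332.5 m/s.
M = v/a = 351 / 332.5 = 1.06

M = 1.06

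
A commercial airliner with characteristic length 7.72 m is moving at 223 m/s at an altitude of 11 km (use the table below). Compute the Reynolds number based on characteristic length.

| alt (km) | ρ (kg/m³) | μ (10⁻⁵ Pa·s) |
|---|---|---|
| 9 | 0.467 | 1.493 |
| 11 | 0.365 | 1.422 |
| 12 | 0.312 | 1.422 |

Re = 4.42×10^7

At 11 km, from the table: ρ = 0.365 kg/m³, μ = 1.422×10⁻⁵ Pa·s.
Re = ρ·v·c/μ = 0.365 × 223 × 7.72 / (1.422×10⁻⁵) = 4.42×10^7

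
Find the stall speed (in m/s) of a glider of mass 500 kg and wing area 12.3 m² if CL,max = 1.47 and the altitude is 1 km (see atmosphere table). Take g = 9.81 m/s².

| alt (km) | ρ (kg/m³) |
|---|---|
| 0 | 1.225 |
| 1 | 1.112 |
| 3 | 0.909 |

V_stall = 22.1 m/s

At 1 km, from the table: ρ = 1.112 kg/m³.
Stall occurs when L = W at CL,max. W = mg = 500 × 9.81 = 4905 N.
From L = ½ρV²S·CL,max = W: V_stall = √(2W/(ρSCL,max)) = √(2·4905/(1.112·12.3·1.47))
V_stall = √487.9 = 22.1 m/s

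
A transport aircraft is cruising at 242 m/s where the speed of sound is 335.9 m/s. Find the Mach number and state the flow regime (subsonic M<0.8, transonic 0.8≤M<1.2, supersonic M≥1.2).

M = 0.72 (subsonic)

M = v/a = 242 / 335.9 = 0.72
M = 0.72 → subsonic.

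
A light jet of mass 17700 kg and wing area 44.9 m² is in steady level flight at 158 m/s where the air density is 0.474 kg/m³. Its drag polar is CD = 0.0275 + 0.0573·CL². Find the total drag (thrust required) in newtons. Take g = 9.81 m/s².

D = 13800 N

Weight W = mg = 17700 × 9.81 = 1.7364×10^5 N; in level flight L = W.
Dynamic pressure q = 0.5 × 0.474 × 158² = 5916 Pa.
Required CL = L/(qS) = 1.7364×10^5/(5916·44.9) = 0.6536.
CD = 0.0275 + 0.0573 × 0.6536² = 0.05198.
D = q·S·CD = 5916 × 44.9 × 0.05198 = 13810 N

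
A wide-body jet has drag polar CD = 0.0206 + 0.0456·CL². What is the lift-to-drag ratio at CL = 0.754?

CD = 0.0206 + 0.0456 × 0.754² = 0.04652
L/D = CL/CD = 0.754 / 0.04652 = 16.2

L/D = 16.2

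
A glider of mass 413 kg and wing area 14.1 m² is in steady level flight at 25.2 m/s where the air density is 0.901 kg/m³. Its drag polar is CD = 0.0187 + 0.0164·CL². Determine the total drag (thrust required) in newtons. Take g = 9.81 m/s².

D = 142 N

Level flight ⇒ L = W = m·g = 413 × 9.81 = 4051.5 N.
q = ½ρv² = ½ × 0.901 × 25.2² = 286.1 Pa.
CL = W/(q·S) = 4051.5 / (286.1 × 14.1) = 1.004.
CD = 0.0187 + 0.0164 × 1.004² = 0.03524.
D = q·S·CD = 286.1 × 14.1 × 0.03524 = 142.2 N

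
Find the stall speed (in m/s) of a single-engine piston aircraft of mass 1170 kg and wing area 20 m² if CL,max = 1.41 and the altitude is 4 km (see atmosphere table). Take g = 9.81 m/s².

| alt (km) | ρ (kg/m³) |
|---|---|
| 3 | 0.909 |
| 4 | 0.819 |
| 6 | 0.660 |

V_stall = 31.5 m/s

At 4 km, from the table: ρ = 0.819 kg/m³.
Weight W = mg = 1170 × 9.81 = 11480 N.
From L = ½ρV²S·CL,max = W: V_stall = √(2W/(ρSCL,max)) = √(2·11480/(0.819·20·1.41))
V_stall = √993.9 = 31.5 m/s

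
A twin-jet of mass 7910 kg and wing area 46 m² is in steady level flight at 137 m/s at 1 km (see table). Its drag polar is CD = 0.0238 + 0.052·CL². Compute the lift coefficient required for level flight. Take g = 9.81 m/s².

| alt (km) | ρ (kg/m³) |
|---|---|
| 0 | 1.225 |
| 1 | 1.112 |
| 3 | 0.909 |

CL = 0.162

At 1 km, from the table: ρ = 1.112 kg/m³.
Level flight ⇒ L = W = m·g = 7910 × 9.81 = 77597 N.
q = ½ρv² = ½ × 1.112 × 137² = 10440 Pa.
Required CL = L/(qS) = 77597/(10440·46) = 0.1616.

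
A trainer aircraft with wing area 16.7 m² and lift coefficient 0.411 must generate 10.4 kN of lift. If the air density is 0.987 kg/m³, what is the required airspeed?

v = 55.4 m/s

L = ½ρv²S·CL ⇒ v = √(2L/(ρ·S·CL))
v = √(2 × 10400 / (0.987 × 16.7 × 0.411)) = √3070 = 55.4 m/s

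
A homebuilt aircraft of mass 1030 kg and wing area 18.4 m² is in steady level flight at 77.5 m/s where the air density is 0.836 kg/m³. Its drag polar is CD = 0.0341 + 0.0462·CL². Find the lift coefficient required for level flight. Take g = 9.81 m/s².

In steady level flight, lift balances weight: W = mg = 1030 × 9.81 = 10104 N.
q = ½ρv² = ½ × 0.836 × 77.5² = 2511 Pa.
CL = 2W/(ρv²S) = 2×10104/(0.836×77.5²×18.4) = 0.2187.

CL = 0.219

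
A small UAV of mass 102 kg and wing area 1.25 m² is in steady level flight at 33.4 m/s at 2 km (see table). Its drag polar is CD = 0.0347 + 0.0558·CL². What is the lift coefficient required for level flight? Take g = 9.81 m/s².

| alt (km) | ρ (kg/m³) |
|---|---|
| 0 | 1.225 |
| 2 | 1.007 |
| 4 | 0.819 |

CL = 1.43

At 2 km, from the table: ρ = 1.007 kg/m³.
Weight W = mg = 102 × 9.81 = 1000.6 N; in level flight L = W.
q = ½ρv² = ½ × 1.007 × 33.4² = 561.7 Pa.
CL = W/(q·S) = 1000.6 / (561.7 × 1.25) = 1.425.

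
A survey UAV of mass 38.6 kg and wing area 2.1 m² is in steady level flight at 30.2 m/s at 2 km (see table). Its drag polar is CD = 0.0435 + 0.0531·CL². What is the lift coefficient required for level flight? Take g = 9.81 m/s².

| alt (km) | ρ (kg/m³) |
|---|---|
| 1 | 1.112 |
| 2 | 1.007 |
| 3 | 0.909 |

CL = 0.393

At 2 km, from the table: ρ = 1.007 kg/m³.
Level flight ⇒ L = W = m·g = 38.6 × 9.81 = 378.67 N.
Dynamic pressure q = 0.5 × 1.007 × 30.2² = 459.2 Pa.
Required CL = L/(qS) = 378.67/(459.2·2.1) = 0.3927.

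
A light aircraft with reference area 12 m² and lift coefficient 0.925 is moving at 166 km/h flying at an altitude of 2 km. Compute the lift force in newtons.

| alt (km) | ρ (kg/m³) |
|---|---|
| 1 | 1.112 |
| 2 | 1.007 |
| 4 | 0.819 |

At 2 km, from the table: ρ = 1.007 kg/m³.
Convert speed: v = 166 km/h ÷ 3.6 = 46.11 m/s.
Dynamic pressure q = ½ρv² = ½ × 1.007 × 46.11² = 1071 Pa.
L = q·S·CL = 1071 × 12 × 0.925 = 11900 N ≈ 11.9 kN

L = 11900 N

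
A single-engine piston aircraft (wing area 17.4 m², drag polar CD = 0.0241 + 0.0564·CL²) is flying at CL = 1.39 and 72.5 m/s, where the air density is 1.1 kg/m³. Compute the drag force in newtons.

D = 6690 N

CD = 0.0241 + 0.0564 × 1.39² = 0.1331
D = ½ρv²S·CD = ½ × 1.1 × 72.5² × 17.4 × 0.1331 = 6690 N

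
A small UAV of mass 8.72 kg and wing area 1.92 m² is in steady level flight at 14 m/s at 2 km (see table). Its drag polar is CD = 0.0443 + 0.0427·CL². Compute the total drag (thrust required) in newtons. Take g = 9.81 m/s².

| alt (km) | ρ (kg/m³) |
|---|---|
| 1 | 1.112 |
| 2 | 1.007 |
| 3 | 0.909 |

D = 10 N

At 2 km, from the table: ρ = 1.007 kg/m³.
Level flight ⇒ L = W = m·g = 8.72 × 9.81 = 85.543 N.
Dynamic pressure q = 0.5 × 1.007 × 14² = 98.69 Pa.
CL = 2W/(ρv²S) = 2×85.543/(1.007×14²×1.92) = 0.4515.
CD = 0.0443 + 0.0427 × 0.4515² = 0.053.
D = q·S·CD = 98.69 × 1.92 × 0.053 = 10.04 N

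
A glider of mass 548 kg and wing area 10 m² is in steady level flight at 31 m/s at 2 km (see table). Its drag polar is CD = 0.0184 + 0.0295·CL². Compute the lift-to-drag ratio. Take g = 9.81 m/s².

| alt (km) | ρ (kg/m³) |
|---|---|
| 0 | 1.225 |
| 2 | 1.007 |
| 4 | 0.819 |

At 2 km, from the table: ρ = 1.007 kg/m³.
Weight W = mg = 548 × 9.81 = 5375.9 N; in level flight L = W.
q = ½ρv² = ½ × 1.007 × 31² = 483.9 Pa.
CL = 2W/(ρv²S) = 2×5375.9/(1.007×31²×10) = 1.111.
CD = 0.0184 + 0.0295 × 1.111² = 0.05481.
L/D = CL/CD = 1.111 / 0.05481 = 20.3

L/D = 20.3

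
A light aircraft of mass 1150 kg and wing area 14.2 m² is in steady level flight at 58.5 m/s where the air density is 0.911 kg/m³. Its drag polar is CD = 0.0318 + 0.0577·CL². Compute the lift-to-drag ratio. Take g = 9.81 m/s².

Weight W = mg = 1150 × 9.81 = 11282 N; in level flight L = W.
q = ½ρv² = ½ × 0.911 × 58.5² = 1559 Pa.
CL = 2W/(ρv²S) = 2×11282/(0.911×58.5²×14.2) = 0.5097.
CD = 0.0318 + 0.0577 × 0.5097² = 0.04679.
L/D = CL/CD = 0.5097 / 0.04679 = 10.9

L/D = 10.9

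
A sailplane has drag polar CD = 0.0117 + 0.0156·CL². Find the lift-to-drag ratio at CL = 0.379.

L/D = 27.2

CD = 0.0117 + 0.0156 × 0.379² = 0.01394
L/D = CL/CD = 0.379 / 0.01394 = 27.2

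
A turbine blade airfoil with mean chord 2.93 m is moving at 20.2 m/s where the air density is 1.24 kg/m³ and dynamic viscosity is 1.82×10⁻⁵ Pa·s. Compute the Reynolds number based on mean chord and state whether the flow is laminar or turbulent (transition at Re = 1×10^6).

Re = ρ·v·c/μ = 1.24 × 20.2 × 2.93 / (1.82×10⁻⁵) = 4.03×10^6
Since 4.03×10^6 > 1×10^6, the flow is turbulent.

Re = 4.03×10^6 (turbulent)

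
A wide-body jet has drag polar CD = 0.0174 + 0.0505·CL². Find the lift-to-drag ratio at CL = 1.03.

CD = 0.0174 + 0.0505 × 1.03² = 0.07098
L/D = CL/CD = 1.03 / 0.07098 = 14.5

L/D = 14.5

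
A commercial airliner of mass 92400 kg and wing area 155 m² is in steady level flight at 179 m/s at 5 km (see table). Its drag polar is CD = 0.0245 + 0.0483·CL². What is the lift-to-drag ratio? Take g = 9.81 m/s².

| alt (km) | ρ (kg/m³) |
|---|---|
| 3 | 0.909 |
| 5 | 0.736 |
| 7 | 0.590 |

At 5 km, from the table: ρ = 0.736 kg/m³.
Level flight ⇒ L = W = m·g = 92400 × 9.81 = 9.0644×10^5 N.
q = ½ρv² = ½ × 0.736 × 179² = 11790 Pa.
CL = 2W/(ρv²S) = 2×9.0644×10^5/(0.736×179²×155) = 0.496.
CD = 0.0245 + 0.0483 × 0.496² = 0.03638.
L/D = CL/CD = 0.496 / 0.03638 = 13.6

L/D = 13.6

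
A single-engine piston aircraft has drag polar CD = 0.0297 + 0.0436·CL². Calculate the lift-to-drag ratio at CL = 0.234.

L/D = 7.29

CD = 0.0297 + 0.0436 × 0.234² = 0.03209
L/D = CL/CD = 0.234 / 0.03209 = 7.29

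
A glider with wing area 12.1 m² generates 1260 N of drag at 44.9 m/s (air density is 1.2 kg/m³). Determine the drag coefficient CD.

From D = ½ρv²S·CD, rearranging gives CD = 2D/(ρv²S).
CD = 2 × 1260 / (1.2 × 44.9² × 12.1) = 0.0861

CD = 0.0861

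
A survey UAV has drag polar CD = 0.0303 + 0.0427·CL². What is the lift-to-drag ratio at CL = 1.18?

CD = 0.0303 + 0.0427 × 1.18² = 0.08976
L/D = CL/CD = 1.18 / 0.08976 = 13.1

L/D = 13.1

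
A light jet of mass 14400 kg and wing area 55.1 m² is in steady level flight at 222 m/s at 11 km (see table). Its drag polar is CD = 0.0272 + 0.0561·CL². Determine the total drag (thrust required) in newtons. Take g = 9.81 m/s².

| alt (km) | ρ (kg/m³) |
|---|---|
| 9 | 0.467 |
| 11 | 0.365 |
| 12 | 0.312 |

D = 15700 N

At 11 km, from the table: ρ = 0.365 kg/m³.
Level flight ⇒ L = W = m·g = 14400 × 9.81 = 1.4126×10^5 N.
Dynamic pressure q = 0.5 × 0.365 × 222² = 8994 Pa.
Required CL = L/(qS) = 1.4126×10^5/(8994·55.1) = 0.285.
CD = 0.0272 + 0.0561 × 0.285² = 0.03176.
D = q·S·CD = 8994 × 55.1 × 0.03176 = 15740 N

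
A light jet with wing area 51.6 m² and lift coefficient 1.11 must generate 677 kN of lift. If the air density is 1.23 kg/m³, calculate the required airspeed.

v = 139 m/s

L = ½ρv²S·CL ⇒ v = √(2L/(ρ·S·CL))
v = √(2 × 6.77×10^5 / (1.23 × 51.6 × 1.11)) = √19220 = 139 m/s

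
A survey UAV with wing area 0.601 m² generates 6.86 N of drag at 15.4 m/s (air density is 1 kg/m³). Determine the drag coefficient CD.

CD = 0.0963

From D = ½ρv²S·CD, rearranging gives CD = 2D/(ρv²S).
CD = 2 × 6.86 / (1 × 15.4² × 0.601) = 0.0963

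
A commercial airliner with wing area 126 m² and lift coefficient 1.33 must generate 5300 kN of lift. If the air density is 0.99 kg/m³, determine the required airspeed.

v = 253 m/s

L = ½ρv²S·CL ⇒ v = √(2L/(ρ·S·CL))
v = √(2 × 5.3×10^6 / (0.99 × 126 × 1.33)) = √63890 = 253 m/s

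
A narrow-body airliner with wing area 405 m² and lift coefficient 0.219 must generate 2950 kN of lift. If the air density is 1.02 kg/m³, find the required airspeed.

v = 255 m/s

L = ½ρv²S·CL ⇒ v = √(2L/(ρ·S·CL))
v = √(2 × 2.95×10^6 / (1.02 × 405 × 0.219)) = √65220 = 255 m/s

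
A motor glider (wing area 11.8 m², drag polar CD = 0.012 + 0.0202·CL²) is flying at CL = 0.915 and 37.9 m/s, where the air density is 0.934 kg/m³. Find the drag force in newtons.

D = 229 N

CD = 0.012 + 0.0202 × 0.915² = 0.02891
D = ½ρv²S·CD = ½ × 0.934 × 37.9² × 11.8 × 0.02891 = 229 N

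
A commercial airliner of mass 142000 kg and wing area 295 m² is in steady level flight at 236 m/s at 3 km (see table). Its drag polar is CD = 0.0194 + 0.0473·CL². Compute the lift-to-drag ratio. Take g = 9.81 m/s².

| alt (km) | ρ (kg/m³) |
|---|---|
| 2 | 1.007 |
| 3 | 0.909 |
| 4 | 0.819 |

At 3 km, from the table: ρ = 0.909 kg/m³.
Weight W = mg = 142000 × 9.81 = 1.393×10^6 N; in level flight L = W.
Dynamic pressure q = 0.5 × 0.909 × 236² = 25310 Pa.
Required CL = L/(qS) = 1.393×10^6/(25310·295) = 0.1865.
CD = 0.0194 + 0.0473 × 0.1865² = 0.02105.
L/D = CL/CD = 0.1865 / 0.02105 = 8.86

L/D = 8.86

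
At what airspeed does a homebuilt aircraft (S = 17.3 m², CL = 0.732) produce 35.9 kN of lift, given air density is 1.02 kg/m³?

v = 74.6 m/s

L = ½ρv²S·CL ⇒ v = √(2L/(ρ·S·CL))
v = √(2 × 35900 / (1.02 × 17.3 × 0.732)) = √5559 = 74.6 m/s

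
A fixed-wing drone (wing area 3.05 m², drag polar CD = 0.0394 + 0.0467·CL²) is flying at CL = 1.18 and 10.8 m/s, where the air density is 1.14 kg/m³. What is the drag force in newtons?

D = 21.2 N

CD = 0.0394 + 0.0467 × 1.18² = 0.1044
D = ½ρv²S·CD = ½ × 1.14 × 10.8² × 3.05 × 0.1044 = 21.2 N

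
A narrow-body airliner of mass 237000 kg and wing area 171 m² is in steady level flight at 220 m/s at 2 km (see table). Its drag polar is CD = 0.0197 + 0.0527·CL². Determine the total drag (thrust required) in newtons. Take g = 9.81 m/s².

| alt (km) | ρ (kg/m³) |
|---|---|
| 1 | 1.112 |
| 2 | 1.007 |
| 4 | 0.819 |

D = 1.5×10^5 N

At 2 km, from the table: ρ = 1.007 kg/m³.
Weight W = mg = 237000 × 9.81 = 2.325×10^6 N; in level flight L = W.
q = ½ρv² = ½ × 1.007 × 220² = 24370 Pa.
Required CL = L/(qS) = 2.325×10^6/(24370·171) = 0.5579.
CD = 0.0197 + 0.0527 × 0.5579² = 0.0361.
D = q·S·CD = 24370 × 171 × 0.0361 = 1.505×10^5 N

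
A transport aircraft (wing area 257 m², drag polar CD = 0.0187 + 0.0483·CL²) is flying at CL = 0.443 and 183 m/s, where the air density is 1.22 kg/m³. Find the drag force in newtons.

D = 1.48×10^5 N

CD = 0.0187 + 0.0483 × 0.443² = 0.02818
D = ½ρv²S·CD = ½ × 1.22 × 183² × 257 × 0.02818 = 1.48×10^5 N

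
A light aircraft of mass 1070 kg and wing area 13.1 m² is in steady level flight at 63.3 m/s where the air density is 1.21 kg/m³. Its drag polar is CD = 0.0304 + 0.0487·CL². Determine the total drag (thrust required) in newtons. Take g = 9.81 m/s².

Weight W = mg = 1070 × 9.81 = 10497 N; in level flight L = W.
Dynamic pressure q = 0.5 × 1.21 × 63.3² = 2424 Pa.
Required CL = L/(qS) = 10497/(2424·13.1) = 0.3305.
CD = 0.0304 + 0.0487 × 0.3305² = 0.03572.
D = q·S·CD = 2424 × 13.1 × 0.03572 = 1134 N

D = 1130 N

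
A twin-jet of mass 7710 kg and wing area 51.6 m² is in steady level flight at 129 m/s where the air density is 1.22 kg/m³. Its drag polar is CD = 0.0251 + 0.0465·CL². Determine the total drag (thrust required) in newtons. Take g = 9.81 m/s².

D = 13700 N

Level flight ⇒ L = W = m·g = 7710 × 9.81 = 75635 N.
Dynamic pressure q = 0.5 × 1.22 × 129² = 10150 Pa.
CL = 2W/(ρv²S) = 2×75635/(1.22×129²×51.6) = 0.1444.
CD = 0.0251 + 0.0465 × 0.1444² = 0.02607.
D = q·S·CD = 10150 × 51.6 × 0.02607 = 13660 N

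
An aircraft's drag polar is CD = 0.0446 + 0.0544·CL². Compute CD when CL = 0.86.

CD = 0.0446 + 0.0544 × 0.86² = 0.0446 + 0.04023 = 0.0848

CD = 0.0848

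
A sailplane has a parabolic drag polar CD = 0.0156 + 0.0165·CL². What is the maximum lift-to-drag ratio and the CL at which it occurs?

(L/D)max = 31.2, at CL = 0.972

For CD = CD0 + K·CL², (L/D)max occurs at CL* = √(CD0/K) and equals 1/(2√(K·CD0)).
(L/D)max = 1/(2√(0.0165 × 0.0156)) = 1/(2 × 0.01604) = 31.2
CL* = √(0.0156/0.0165) = 0.972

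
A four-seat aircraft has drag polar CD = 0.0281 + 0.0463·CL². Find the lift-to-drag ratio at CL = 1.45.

CD = 0.0281 + 0.0463 × 1.45² = 0.1254
L/D = CL/CD = 1.45 / 0.1254 = 11.6

L/D = 11.6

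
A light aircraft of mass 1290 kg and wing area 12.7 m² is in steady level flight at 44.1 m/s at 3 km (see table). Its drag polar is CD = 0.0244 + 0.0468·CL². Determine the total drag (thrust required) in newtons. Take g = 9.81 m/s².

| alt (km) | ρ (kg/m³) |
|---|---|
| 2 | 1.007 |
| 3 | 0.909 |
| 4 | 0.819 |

At 3 km, from the table: ρ = 0.909 kg/m³.
In steady level flight, lift balances weight: W = mg = 1290 × 9.81 = 12655 N.
q = ½ρv² = ½ × 0.909 × 44.1² = 883.9 Pa.
CL = 2W/(ρv²S) = 2×12655/(0.909×44.1²×12.7) = 1.127.
CD = 0.0244 + 0.0468 × 1.127² = 0.08387.
D = q·S·CD = 883.9 × 12.7 × 0.08387 = 941.6 N

D = 942 N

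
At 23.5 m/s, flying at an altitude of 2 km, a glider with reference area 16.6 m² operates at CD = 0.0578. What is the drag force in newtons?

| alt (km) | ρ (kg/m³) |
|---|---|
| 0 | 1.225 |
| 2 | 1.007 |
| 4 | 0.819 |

At 2 km, from the table: ρ = 1.007 kg/m³.
Dynamic pressure q = ½ρv² = ½ × 1.007 × 23.5² = 278.1 Pa.
D = q·S·CD = 278.1 × 16.6 × 0.0578 = 267 N

D = 267 N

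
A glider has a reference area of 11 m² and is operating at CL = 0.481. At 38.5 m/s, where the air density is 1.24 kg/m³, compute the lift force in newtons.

Dynamic pressure q = ½ρv² = ½ × 1.24 × 38.5² = 919 Pa.
L = q·S·CL = 919 × 11 × 0.481 = 4860 N

L = 4860 N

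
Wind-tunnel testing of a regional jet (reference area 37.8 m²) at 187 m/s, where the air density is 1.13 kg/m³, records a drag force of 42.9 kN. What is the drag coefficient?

CD = 0.0574

From D = ½ρv²S·CD, rearranging gives CD = 2D/(ρv²S).
CD = 2 × 42900 / (1.13 × 187² × 37.8) = 0.0574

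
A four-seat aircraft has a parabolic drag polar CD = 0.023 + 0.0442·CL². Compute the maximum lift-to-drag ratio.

(L/D)max = 15.7

For CD = CD0 + K·CL², (L/D)max occurs at CL* = √(CD0/K) and equals 1/(2√(K·CD0)).
(L/D)max = 1/(2√(0.0442 × 0.023)) = 1/(2 × 0.03188) = 15.7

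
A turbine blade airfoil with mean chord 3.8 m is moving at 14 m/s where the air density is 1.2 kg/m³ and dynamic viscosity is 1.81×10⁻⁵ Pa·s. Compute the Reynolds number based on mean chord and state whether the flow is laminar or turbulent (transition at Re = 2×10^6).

Re = 3.53×10^6 (turbulent)

Re = ρ·v·c/μ = 1.2 × 14 × 3.8 / (1.81×10⁻⁵) = 3.53×10^6
Since 3.53×10^6 > 2×10^6, the flow is turbulent.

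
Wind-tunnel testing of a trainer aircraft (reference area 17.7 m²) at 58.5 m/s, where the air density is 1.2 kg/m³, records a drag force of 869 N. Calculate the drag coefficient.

From D = ½ρv²S·CD, rearranging gives CD = 2D/(ρv²S).
CD = 2 × 869 / (1.2 × 58.5² × 17.7) = 0.0239

CD = 0.0239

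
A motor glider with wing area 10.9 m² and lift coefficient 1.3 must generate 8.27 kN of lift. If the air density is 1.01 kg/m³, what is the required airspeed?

v = 34 m/s

L = ½ρv²S·CL ⇒ v = √(2L/(ρ·S·CL))
v = √(2 × 8270 / (1.01 × 10.9 × 1.3)) = √1156 = 34 m/s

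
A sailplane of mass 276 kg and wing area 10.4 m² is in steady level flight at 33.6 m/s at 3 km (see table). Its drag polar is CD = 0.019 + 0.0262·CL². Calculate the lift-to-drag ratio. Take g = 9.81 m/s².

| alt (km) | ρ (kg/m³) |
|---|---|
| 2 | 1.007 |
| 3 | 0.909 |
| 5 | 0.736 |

L/D = 19.7

At 3 km, from the table: ρ = 0.909 kg/m³.
Weight W = mg = 276 × 9.81 = 2707.6 N; in level flight L = W.
q = ½ρv² = ½ × 0.909 × 33.6² = 513.1 Pa.
CL = 2W/(ρv²S) = 2×2707.6/(0.909×33.6²×10.4) = 0.5074.
CD = 0.019 + 0.0262 × 0.5074² = 0.02574.
L/D = CL/CD = 0.5074 / 0.02574 = 19.7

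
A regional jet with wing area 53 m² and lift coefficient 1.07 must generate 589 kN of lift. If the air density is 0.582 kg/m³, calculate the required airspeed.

v = 189 m/s

L = ½ρv²S·CL ⇒ v = √(2L/(ρ·S·CL))
v = √(2 × 5.89×10^5 / (0.582 × 53 × 1.07)) = √35690 = 189 m/s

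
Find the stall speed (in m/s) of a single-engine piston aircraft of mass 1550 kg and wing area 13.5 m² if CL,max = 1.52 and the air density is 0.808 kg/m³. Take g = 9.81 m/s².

Weight W = mg = 1550 × 9.81 = 15210 N.
From L = ½ρV²S·CL,max = W: V_stall = √(2W/(ρSCL,max)) = √(2·15210/(0.808·13.5·1.52))
V_stall = √1834 = 42.8 m/s

V_stall = 42.8 m/s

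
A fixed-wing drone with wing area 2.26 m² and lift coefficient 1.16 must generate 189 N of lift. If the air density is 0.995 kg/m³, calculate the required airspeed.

v = 12 m/s

L = ½ρv²S·CL ⇒ v = √(2L/(ρ·S·CL))
v = √(2 × 189 / (0.995 × 2.26 × 1.16)) = √144.9 = 12 m/s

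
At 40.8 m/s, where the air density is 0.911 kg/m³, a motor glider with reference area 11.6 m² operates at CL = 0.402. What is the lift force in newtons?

L = 3540 N

L = ½ρv²S·CL = ½ × 0.911 × 40.8² × 11.6 × 0.402 = 3540 N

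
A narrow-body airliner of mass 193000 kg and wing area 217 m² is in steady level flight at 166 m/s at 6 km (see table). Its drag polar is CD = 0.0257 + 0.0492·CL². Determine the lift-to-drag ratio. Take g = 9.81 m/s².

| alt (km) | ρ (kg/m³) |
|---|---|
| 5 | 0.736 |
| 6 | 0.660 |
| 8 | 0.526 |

At 6 km, from the table: ρ = 0.660 kg/m³.
In steady level flight, lift balances weight: W = mg = 193000 × 9.81 = 1.8933×10^6 N.
Dynamic pressure q = 0.5 × 0.66 × 166² = 9093 Pa.
CL = W/(q·S) = 1.8933×10^6 / (9093 × 217) = 0.9595.
CD = 0.0257 + 0.0492 × 0.9595² = 0.07099.
L/D = CL/CD = 0.9595 / 0.07099 = 13.5

L/D = 13.5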